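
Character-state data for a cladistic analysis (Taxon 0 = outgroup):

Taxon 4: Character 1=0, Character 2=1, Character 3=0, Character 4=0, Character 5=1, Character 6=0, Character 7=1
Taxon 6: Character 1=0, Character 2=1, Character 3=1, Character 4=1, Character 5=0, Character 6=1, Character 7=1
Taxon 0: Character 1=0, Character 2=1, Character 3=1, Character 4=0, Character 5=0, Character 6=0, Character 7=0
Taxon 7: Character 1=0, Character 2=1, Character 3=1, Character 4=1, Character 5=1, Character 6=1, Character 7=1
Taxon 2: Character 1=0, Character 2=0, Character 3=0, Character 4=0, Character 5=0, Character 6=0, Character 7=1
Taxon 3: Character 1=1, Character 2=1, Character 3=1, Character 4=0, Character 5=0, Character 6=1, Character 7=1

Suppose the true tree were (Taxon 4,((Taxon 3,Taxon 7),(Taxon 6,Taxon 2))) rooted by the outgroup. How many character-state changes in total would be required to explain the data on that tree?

Map each character onto (Taxon 4,((Taxon 3,Taxon 7),(Taxon 6,Taxon 2))) (rooted by Taxon 0) and count the minimum state changes it requires (Fitch parsimony):
Character 1: 1; Character 2: 1; Character 3: 2; Character 4: 2; Character 5: 2; Character 6: 2; Character 7: 1.
Total tree length = 11.

11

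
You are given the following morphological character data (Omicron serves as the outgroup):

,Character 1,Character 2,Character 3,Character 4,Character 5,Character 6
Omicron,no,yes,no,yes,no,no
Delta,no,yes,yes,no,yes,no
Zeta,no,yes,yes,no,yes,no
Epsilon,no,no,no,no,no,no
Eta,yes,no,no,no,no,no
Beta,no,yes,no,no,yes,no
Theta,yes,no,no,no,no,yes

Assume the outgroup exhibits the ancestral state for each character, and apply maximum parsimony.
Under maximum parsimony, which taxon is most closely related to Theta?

Character polarity is set by the outgroup: the derived state is whichever differs from the outgroup's state, so for Character 2, Character 4 the derived state is 'no', and for the remaining characters it is 'yes'.
Character 1: derived state 'yes' in Eta and Theta only — synapomorphy for {Eta, Theta}.
Character 2 (derived state 'no') is shared by Epsilon, Eta, and Theta — a synapomorphy uniting that clade.
Only Delta and Zeta show the derived state 'yes' for Character 3, supporting them as a clade.
All ingroup taxa share the derived state 'no' for Character 4; it defines the ingroup but does not resolve relationships within it.
Character 5 (derived state 'yes') is shared by Beta, Delta, and Zeta — a synapomorphy uniting that clade.
Character 6: derived state 'yes' in Theta only — an autapomorphy, so it tells us nothing about relationships among taxa.
Most parsimonious ingroup topology: (((Delta,Zeta),Beta),(Epsilon,(Eta,Theta))).
Theta and Eta form a cherry on this tree, so they are sister taxa.

Eta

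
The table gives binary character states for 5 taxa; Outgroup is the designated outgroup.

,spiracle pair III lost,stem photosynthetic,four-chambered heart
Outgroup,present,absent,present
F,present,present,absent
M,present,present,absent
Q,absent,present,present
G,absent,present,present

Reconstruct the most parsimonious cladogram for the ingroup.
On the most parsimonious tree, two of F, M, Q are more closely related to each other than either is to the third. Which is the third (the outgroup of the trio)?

Character polarity is set by the outgroup: the derived state is whichever differs from the outgroup's state, so for spiracle pair III lost, four-chambered heart the derived state is 'absent', and for the remaining characters it is 'present'.
spiracle pair III lost (derived state 'absent') is shared by G and Q — a synapomorphy uniting that clade.
All ingroup taxa share the derived state 'present' for stem photosynthetic; it defines the ingroup but does not resolve relationships within it.
four-chambered heart: derived state 'absent' in F and M only — synapomorphy for {F, M}.
Most parsimonious ingroup topology: ((F,M),(Q,G)).
F and M share a more recent common ancestor with each other than either does with Q, so Q is the least closely related of the three.

Q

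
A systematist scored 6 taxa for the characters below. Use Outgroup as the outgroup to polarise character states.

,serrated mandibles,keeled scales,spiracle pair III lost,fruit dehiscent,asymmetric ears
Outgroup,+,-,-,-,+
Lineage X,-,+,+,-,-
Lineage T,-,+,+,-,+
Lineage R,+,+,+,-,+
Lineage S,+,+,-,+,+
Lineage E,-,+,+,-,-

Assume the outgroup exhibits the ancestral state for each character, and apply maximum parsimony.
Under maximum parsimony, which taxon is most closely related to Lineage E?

Character polarity is set by the outgroup: the derived state is whichever differs from the outgroup's state, so for serrated mandibles, asymmetric ears the derived state is '-', and for the remaining characters it is '+'.
Only Lineage E, Lineage T, and Lineage X show the derived state '-' for serrated mandibles, supporting them as a clade.
keeled scales (derived state '+') is shared by all ingroup taxa — unites the whole ingroup.
spiracle pair III lost (derived state '+') is shared by Lineage E, Lineage R, Lineage T, and Lineage X — a synapomorphy uniting that clade.
fruit dehiscent: derived state '+' in Lineage S only — an autapomorphy, so it tells us nothing about relationships among taxa.
asymmetric ears: derived state '-' in Lineage E and Lineage X only — synapomorphy for {Lineage E, Lineage X}.
Most parsimonious ingroup topology: ((((Lineage X,Lineage E),Lineage T),Lineage R),Lineage S).
Lineage E and Lineage X form a cherry on this tree, so they are sister taxa.

Lineage X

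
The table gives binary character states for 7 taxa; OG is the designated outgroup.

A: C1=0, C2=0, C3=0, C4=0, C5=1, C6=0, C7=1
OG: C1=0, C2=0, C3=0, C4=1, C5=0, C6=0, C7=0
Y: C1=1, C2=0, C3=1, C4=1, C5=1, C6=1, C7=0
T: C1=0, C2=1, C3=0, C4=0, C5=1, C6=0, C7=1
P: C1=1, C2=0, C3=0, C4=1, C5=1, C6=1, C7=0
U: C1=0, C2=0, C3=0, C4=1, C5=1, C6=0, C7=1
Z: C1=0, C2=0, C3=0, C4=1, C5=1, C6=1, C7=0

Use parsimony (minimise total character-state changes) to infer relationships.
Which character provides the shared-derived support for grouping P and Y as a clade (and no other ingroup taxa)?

Character polarity is set by the outgroup: the derived state is whichever differs from the outgroup's state, so for C4 the derived state is '0', and for the remaining characters it is '1'.
C1: derived state '1' in P and Y only — synapomorphy for {P, Y}.
C2 (derived state '1') is unique to T (autapomorphy; uninformative for grouping).
C3: derived state '1' in Y only — an autapomorphy, so it tells us nothing about relationships among taxa.
C4: derived state '0' in A and T only — synapomorphy for {A, T}.
C5 (derived state '1') is shared by all ingroup taxa — unites the whole ingroup.
C6: derived state '1' in P, Y, and Z only — synapomorphy for {P, Y, Z}.
C7 (derived state '1') is shared by A, T, and U — a synapomorphy uniting that clade.
Most parsimonious ingroup topology: (((P,Y),Z),((T,A),U)).
The clade {P, Y} is supported by C1: its derived state '1' occurs in exactly those taxa and in no other taxon (including the outgroup).

C1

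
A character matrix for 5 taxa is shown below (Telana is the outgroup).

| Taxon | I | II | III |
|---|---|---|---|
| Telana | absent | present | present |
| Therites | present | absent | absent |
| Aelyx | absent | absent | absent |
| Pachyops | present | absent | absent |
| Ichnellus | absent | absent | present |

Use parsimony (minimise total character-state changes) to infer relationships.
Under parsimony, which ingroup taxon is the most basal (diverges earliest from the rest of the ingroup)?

Character polarity is set by the outgroup: the derived state is whichever differs from the outgroup's state, so for II, III the derived state is 'absent', and for the remaining characters it is 'present'.
I (derived state 'present') is shared by Pachyops and Therites — a synapomorphy uniting that clade.
II (derived state 'absent') is shared by all ingroup taxa — unites the whole ingroup.
Only Aelyx, Pachyops, and Therites show the derived state 'absent' for III, supporting them as a clade.
Most parsimonious ingroup topology: (((Therites,Pachyops),Aelyx),Ichnellus).
Ichnellus is sister to the clade containing all other ingroup taxa, so it is the earliest-diverging (most basal) ingroup lineage.

Ichnellus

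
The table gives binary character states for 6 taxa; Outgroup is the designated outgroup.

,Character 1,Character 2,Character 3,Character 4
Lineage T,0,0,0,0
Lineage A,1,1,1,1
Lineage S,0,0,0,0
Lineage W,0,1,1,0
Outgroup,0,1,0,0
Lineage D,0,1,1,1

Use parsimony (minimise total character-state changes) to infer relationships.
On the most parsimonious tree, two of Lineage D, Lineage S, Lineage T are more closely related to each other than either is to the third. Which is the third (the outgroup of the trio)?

Lineage D

Character polarity is set by the outgroup: the derived state is whichever differs from the outgroup's state, so for Character 2 the derived state is '0', and for the remaining characters it is '1'.
Character 1 (derived state '1') is unique to Lineage A (autapomorphy; uninformative for grouping).
Character 2 (derived state '0') is shared by Lineage S and Lineage T — a synapomorphy uniting that clade.
Character 3: derived state '1' in Lineage A, Lineage D, and Lineage W only — synapomorphy for {Lineage A, Lineage D, Lineage W}.
Only Lineage A and Lineage D show the derived state '1' for Character 4, supporting them as a clade.
Most parsimonious ingroup topology: (((Lineage D,Lineage A),Lineage W),(Lineage T,Lineage S)).
Lineage S and Lineage T share a more recent common ancestor with each other than either does with Lineage D, so Lineage D is the least closely related of the three.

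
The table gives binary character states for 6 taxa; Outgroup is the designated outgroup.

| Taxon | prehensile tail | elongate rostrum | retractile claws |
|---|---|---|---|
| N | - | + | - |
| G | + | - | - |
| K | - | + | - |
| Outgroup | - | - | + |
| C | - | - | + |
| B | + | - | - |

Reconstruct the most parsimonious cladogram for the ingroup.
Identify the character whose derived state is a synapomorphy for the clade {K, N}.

Character polarity is set by the outgroup: the derived state is whichever differs from the outgroup's state, so for retractile claws the derived state is '-', and for the remaining characters it is '+'.
Only B and G show the derived state '+' for prehensile tail, supporting them as a clade.
elongate rostrum: derived state '+' in K and N only — synapomorphy for {K, N}.
retractile claws: derived state '-' in B, G, K, and N only — synapomorphy for {B, G, K, N}.
Most parsimonious ingroup topology: (((B,G),(K,N)),C).
The clade {K, N} is supported by elongate rostrum: its derived state '+' occurs in exactly those taxa and in no other taxon (including the outgroup).

elongate rostrum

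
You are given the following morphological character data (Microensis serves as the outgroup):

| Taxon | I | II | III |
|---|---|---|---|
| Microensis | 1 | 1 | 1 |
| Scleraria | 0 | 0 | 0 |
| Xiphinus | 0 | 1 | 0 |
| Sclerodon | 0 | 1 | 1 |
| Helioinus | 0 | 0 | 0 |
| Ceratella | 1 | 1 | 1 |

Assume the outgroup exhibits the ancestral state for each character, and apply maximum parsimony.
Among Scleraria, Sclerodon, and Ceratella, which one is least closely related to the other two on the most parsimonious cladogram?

Ceratella

The outgroup has state '1' for every character, so '0' is the derived state throughout.
I (derived state '0') is shared by Helioinus, Scleraria, Sclerodon, and Xiphinus — a synapomorphy uniting that clade.
Only Helioinus and Scleraria show the derived state '0' for II, supporting them as a clade.
III (derived state '0') is shared by Helioinus, Scleraria, and Xiphinus — a synapomorphy uniting that clade.
Most parsimonious ingroup topology: ((((Scleraria,Helioinus),Xiphinus),Sclerodon),Ceratella).
Scleraria and Sclerodon share a more recent common ancestor with each other than either does with Ceratella, so Ceratella is the least closely related of the three.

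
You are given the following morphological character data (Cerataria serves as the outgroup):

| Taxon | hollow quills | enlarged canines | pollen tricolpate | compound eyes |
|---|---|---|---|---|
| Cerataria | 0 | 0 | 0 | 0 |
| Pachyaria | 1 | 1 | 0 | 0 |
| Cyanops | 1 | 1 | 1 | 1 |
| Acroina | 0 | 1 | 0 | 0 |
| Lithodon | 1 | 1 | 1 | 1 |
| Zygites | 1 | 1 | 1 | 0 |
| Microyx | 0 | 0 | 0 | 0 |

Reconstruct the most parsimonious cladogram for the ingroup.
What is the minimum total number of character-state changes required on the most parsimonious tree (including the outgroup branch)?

The outgroup has state '0' for every character, so '1' is the derived state throughout.
hollow quills: derived state '1' in Cyanops, Lithodon, Pachyaria, and Zygites only — synapomorphy for {Cyanops, Lithodon, Pachyaria, Zygites}.
enlarged canines (derived state '1') is shared by Acroina, Cyanops, Lithodon, Pachyaria, and Zygites — a synapomorphy uniting that clade.
pollen tricolpate: derived state '1' in Cyanops, Lithodon, and Zygites only — synapomorphy for {Cyanops, Lithodon, Zygites}.
Only Cyanops and Lithodon show the derived state '1' for compound eyes, supporting them as a clade.
Most parsimonious ingroup topology: (((Pachyaria,((Cyanops,Lithodon),Zygites)),Acroina),Microyx).
Changes per character on this tree: hollow quills: 1; enlarged canines: 1; pollen tricolpate: 1; compound eyes: 1.
Total = 4.

4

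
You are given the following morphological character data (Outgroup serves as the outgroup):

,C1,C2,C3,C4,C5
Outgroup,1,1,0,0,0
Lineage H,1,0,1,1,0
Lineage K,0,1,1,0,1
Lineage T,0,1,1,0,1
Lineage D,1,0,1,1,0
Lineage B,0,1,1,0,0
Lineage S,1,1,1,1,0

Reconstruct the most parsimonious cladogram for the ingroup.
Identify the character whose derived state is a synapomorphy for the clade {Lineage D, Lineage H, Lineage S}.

C4

Character polarity is set by the outgroup: the derived state is whichever differs from the outgroup's state, so for C1, C2 the derived state is '0', and for the remaining characters it is '1'.
C1 (derived state '0') is shared by Lineage B, Lineage K, and Lineage T — a synapomorphy uniting that clade.
C2 (derived state '0') is shared by Lineage D and Lineage H — a synapomorphy uniting that clade.
All ingroup taxa share the derived state '1' for C3; it defines the ingroup but does not resolve relationships within it.
C4 (derived state '1') is shared by Lineage D, Lineage H, and Lineage S — a synapomorphy uniting that clade.
C5 (derived state '1') is shared by Lineage K and Lineage T — a synapomorphy uniting that clade.
Most parsimonious ingroup topology: (((Lineage H,Lineage D),Lineage S),((Lineage K,Lineage T),Lineage B)).
The clade {Lineage D, Lineage H, Lineage S} is supported by C4: its derived state '1' occurs in exactly those taxa and in no other taxon (including the outgroup).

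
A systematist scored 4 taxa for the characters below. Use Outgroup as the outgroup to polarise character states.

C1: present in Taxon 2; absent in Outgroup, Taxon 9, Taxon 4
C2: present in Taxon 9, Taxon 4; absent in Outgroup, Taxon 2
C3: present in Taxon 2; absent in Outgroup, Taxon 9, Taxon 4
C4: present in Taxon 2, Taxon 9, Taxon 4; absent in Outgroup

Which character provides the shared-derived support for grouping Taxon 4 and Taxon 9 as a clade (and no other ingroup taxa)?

The outgroup has state 'absent' for every character, so 'present' is the derived state throughout.
C1 (derived state 'present') is unique to Taxon 2 (autapomorphy; uninformative for grouping).
Only Taxon 4 and Taxon 9 show the derived state 'present' for C2, supporting them as a clade.
C3 (derived state 'present') is unique to Taxon 2 (autapomorphy; uninformative for grouping).
All ingroup taxa share the derived state 'present' for C4; it defines the ingroup but does not resolve relationships within it.
Most parsimonious ingroup topology: (Taxon 2,(Taxon 9,Taxon 4)).
The clade {Taxon 4, Taxon 9} is supported by C2: its derived state 'present' occurs in exactly those taxa and in no other taxon (including the outgroup).

C2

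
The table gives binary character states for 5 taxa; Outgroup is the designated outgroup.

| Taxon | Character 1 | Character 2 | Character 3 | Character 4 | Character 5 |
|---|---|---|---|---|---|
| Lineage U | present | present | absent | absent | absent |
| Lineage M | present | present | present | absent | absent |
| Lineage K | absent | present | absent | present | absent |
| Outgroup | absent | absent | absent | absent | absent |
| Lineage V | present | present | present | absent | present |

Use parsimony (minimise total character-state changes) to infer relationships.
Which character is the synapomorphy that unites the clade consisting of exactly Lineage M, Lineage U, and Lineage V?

Character 1

The outgroup has state 'absent' for every character, so 'present' is the derived state throughout.
Character 1: derived state 'present' in Lineage M, Lineage U, and Lineage V only — synapomorphy for {Lineage M, Lineage U, Lineage V}.
Character 2 (derived state 'present') is shared by all ingroup taxa — unites the whole ingroup.
Character 3: derived state 'present' in Lineage M and Lineage V only — synapomorphy for {Lineage M, Lineage V}.
Character 4 (derived state 'present') is unique to Lineage K (autapomorphy; uninformative for grouping).
Character 5: derived state 'present' in Lineage V only — an autapomorphy, so it tells us nothing about relationships among taxa.
Most parsimonious ingroup topology: (((Lineage M,Lineage V),Lineage U),Lineage K).
The clade {Lineage M, Lineage U, Lineage V} is supported by Character 1: its derived state 'present' occurs in exactly those taxa and in no other taxon (including the outgroup).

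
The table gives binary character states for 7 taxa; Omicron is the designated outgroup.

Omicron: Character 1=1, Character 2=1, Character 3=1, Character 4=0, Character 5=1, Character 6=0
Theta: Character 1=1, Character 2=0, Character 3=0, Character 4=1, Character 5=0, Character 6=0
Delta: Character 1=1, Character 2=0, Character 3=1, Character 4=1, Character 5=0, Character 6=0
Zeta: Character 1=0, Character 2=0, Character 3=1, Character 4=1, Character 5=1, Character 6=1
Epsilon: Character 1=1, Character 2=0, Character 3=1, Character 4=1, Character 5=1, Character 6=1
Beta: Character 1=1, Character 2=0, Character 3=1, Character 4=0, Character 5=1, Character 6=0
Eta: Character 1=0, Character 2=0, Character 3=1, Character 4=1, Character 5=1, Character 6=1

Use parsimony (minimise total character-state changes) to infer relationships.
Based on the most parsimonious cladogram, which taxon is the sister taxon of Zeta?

Eta

Character polarity is set by the outgroup: the derived state is whichever differs from the outgroup's state, so for Character 1, Character 2, Character 3, Character 5 the derived state is '0', and for the remaining characters it is '1'.
Only Eta and Zeta show the derived state '0' for Character 1, supporting them as a clade.
Character 2 (derived state '0') is shared by all ingroup taxa — unites the whole ingroup.
Character 3 (derived state '0') is unique to Theta (autapomorphy; uninformative for grouping).
Only Delta, Epsilon, Eta, Theta, and Zeta show the derived state '1' for Character 4, supporting them as a clade.
Only Delta and Theta show the derived state '0' for Character 5, supporting them as a clade.
Character 6 (derived state '1') is shared by Epsilon, Eta, and Zeta — a synapomorphy uniting that clade.
Most parsimonious ingroup topology: (((Delta,Theta),((Eta,Zeta),Epsilon)),Beta).
Zeta and Eta form a cherry on this tree, so they are sister taxa.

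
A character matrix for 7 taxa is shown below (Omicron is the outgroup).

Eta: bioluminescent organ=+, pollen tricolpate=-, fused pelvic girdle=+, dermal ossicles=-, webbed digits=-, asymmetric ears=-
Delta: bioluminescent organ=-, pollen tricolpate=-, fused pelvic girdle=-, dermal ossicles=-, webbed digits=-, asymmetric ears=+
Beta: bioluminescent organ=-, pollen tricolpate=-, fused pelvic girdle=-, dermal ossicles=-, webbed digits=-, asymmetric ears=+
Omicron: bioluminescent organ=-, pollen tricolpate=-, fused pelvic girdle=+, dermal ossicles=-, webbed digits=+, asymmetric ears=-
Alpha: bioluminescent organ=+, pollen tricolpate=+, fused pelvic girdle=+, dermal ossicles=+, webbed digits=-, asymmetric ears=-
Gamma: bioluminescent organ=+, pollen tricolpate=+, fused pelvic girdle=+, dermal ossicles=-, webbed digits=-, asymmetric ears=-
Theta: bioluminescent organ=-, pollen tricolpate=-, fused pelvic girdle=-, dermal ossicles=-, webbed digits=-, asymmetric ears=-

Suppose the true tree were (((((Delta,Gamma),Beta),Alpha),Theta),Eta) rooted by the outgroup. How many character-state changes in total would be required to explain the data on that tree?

12

Map each character onto (((((Delta,Gamma),Beta),Alpha),Theta),Eta) (rooted by Omicron) and count the minimum state changes it requires (Fitch parsimony):
bioluminescent organ: 3; pollen tricolpate: 2; fused pelvic girdle: 3; dermal ossicles: 1; webbed digits: 1; asymmetric ears: 2.
Total tree length = 12.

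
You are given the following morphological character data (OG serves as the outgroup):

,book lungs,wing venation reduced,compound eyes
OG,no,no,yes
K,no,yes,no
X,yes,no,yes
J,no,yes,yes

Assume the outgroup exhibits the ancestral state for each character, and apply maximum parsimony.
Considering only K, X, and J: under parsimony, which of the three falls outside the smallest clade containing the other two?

Character polarity is set by the outgroup: the derived state is whichever differs from the outgroup's state, so for compound eyes the derived state is 'no', and for the remaining characters it is 'yes'.
book lungs (derived state 'yes') is unique to X (autapomorphy; uninformative for grouping).
wing venation reduced (derived state 'yes') is shared by J and K — a synapomorphy uniting that clade.
compound eyes (derived state 'no') is unique to K (autapomorphy; uninformative for grouping).
Most parsimonious ingroup topology: ((K,J),X).
K and J share a more recent common ancestor with each other than either does with X, so X is the least closely related of the three.

X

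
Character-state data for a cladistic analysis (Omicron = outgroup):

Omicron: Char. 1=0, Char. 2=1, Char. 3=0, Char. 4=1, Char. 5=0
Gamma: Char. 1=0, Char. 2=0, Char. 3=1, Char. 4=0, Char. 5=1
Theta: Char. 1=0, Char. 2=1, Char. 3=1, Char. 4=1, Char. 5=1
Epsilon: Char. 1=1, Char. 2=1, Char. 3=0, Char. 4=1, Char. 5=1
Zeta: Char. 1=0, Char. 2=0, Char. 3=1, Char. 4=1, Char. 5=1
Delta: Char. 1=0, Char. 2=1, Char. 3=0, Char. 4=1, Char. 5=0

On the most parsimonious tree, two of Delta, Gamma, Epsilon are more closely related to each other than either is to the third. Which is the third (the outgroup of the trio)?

Delta

Character polarity is set by the outgroup: the derived state is whichever differs from the outgroup's state, so for Char. 2, Char. 4 the derived state is '0', and for the remaining characters it is '1'.
Char. 1: derived state '1' in Epsilon only — an autapomorphy, so it tells us nothing about relationships among taxa.
Char. 2: derived state '0' in Gamma and Zeta only — synapomorphy for {Gamma, Zeta}.
Char. 3 (derived state '1') is shared by Gamma, Theta, and Zeta — a synapomorphy uniting that clade.
Char. 4: derived state '0' in Gamma only — an autapomorphy, so it tells us nothing about relationships among taxa.
Char. 5 (derived state '1') is shared by Epsilon, Gamma, Theta, and Zeta — a synapomorphy uniting that clade.
Most parsimonious ingroup topology: ((((Gamma,Zeta),Theta),Epsilon),Delta).
Gamma and Epsilon share a more recent common ancestor with each other than either does with Delta, so Delta is the least closely related of the three.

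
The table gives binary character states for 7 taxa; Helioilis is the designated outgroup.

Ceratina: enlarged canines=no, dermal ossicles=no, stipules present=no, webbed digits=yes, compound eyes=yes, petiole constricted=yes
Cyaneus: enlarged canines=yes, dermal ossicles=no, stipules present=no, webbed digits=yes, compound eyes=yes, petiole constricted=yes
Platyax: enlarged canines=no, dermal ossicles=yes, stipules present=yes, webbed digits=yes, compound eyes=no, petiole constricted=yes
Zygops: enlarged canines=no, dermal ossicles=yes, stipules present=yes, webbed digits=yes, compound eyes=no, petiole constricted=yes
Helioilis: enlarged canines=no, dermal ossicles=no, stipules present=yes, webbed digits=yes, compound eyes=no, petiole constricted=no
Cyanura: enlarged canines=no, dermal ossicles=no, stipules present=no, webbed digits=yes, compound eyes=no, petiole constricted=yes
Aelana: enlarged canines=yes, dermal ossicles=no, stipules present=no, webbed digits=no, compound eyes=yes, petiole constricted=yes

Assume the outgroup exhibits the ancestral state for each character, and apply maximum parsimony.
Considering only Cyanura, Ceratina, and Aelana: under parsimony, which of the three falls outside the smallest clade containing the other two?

Cyanura

Character polarity is set by the outgroup: the derived state is whichever differs from the outgroup's state, so for stipules present, webbed digits the derived state is 'no', and for the remaining characters it is 'yes'.
Only Aelana and Cyaneus show the derived state 'yes' for enlarged canines, supporting them as a clade.
Only Platyax and Zygops show the derived state 'yes' for dermal ossicles, supporting them as a clade.
stipules present: derived state 'no' in Aelana, Ceratina, Cyaneus, and Cyanura only — synapomorphy for {Aelana, Ceratina, Cyaneus, Cyanura}.
webbed digits: derived state 'no' in Aelana only — an autapomorphy, so it tells us nothing about relationships among taxa.
compound eyes: derived state 'yes' in Aelana, Ceratina, and Cyaneus only — synapomorphy for {Aelana, Ceratina, Cyaneus}.
All ingroup taxa share the derived state 'yes' for petiole constricted; it defines the ingroup but does not resolve relationships within it.
Most parsimonious ingroup topology: ((((Cyaneus,Aelana),Ceratina),Cyanura),(Zygops,Platyax)).
Ceratina and Aelana share a more recent common ancestor with each other than either does with Cyanura, so Cyanura is the least closely related of the three.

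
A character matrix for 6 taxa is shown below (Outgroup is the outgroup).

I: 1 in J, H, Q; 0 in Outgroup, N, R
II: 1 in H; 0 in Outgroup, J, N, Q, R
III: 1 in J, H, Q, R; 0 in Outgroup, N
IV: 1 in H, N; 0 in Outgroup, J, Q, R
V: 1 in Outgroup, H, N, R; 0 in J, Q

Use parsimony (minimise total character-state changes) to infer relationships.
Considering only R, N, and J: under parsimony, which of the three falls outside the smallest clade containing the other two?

N

Character polarity is set by the outgroup: the derived state is whichever differs from the outgroup's state, so for V the derived state is '0', and for the remaining characters it is '1'.
I: derived state '1' in H, J, and Q only — synapomorphy for {H, J, Q}.
II: derived state '1' in H only — an autapomorphy, so it tells us nothing about relationships among taxa.
III (derived state '1') is shared by H, J, Q, and R — a synapomorphy uniting that clade.
IV groups H and N, which is incompatible with the clades supported by the remaining characters; treating it as convergent (homoplasy) costs fewer steps than any alternative tree.
Only J and Q show the derived state '0' for V, supporting them as a clade.
Most parsimonious ingroup topology: ((((J,Q),H),R),N).
R and J share a more recent common ancestor with each other than either does with N, so N is the least closely related of the three.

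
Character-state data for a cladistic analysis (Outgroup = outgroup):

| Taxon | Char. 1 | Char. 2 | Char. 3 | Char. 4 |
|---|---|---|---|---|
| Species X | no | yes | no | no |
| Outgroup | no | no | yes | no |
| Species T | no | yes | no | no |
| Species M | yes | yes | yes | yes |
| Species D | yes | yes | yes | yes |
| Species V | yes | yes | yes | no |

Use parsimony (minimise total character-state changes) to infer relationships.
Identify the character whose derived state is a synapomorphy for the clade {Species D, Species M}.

Char. 4

Character polarity is set by the outgroup: the derived state is whichever differs from the outgroup's state, so for Char. 3 the derived state is 'no', and for the remaining characters it is 'yes'.
Char. 1 (derived state 'yes') is shared by Species D, Species M, and Species V — a synapomorphy uniting that clade.
Char. 2 (derived state 'yes') is shared by all ingroup taxa — unites the whole ingroup.
Char. 3: derived state 'no' in Species T and Species X only — synapomorphy for {Species T, Species X}.
Char. 4 (derived state 'yes') is shared by Species D and Species M — a synapomorphy uniting that clade.
Most parsimonious ingroup topology: ((Species V,(Species D,Species M)),(Species X,Species T)).
The clade {Species D, Species M} is supported by Char. 4: its derived state 'yes' occurs in exactly those taxa and in no other taxon (including the outgroup).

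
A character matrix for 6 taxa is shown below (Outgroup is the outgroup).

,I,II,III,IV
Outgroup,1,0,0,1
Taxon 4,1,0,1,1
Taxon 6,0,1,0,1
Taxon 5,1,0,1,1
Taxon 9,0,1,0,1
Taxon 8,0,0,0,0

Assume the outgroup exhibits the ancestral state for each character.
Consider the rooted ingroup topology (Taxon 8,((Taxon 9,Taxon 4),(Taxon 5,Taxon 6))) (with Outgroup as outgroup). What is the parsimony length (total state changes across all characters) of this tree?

8

Map each character onto (Taxon 8,((Taxon 9,Taxon 4),(Taxon 5,Taxon 6))) (rooted by Outgroup) and count the minimum state changes it requires (Fitch parsimony):
I: 3; II: 2; III: 2; IV: 1.
Total tree length = 8.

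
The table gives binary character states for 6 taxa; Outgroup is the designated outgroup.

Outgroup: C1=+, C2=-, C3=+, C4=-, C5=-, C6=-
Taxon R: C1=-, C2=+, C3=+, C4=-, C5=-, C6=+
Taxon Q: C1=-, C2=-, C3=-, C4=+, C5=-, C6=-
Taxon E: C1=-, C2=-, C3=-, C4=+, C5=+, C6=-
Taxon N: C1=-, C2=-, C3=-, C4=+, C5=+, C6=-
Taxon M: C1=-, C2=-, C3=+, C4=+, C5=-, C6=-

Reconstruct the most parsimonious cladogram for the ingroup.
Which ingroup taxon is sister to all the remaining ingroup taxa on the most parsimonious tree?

Taxon R

Character polarity is set by the outgroup: the derived state is whichever differs from the outgroup's state, so for C1, C3 the derived state is '-', and for the remaining characters it is '+'.
All ingroup taxa share the derived state '-' for C1; it defines the ingroup but does not resolve relationships within it.
C2: derived state '+' in Taxon R only — an autapomorphy, so it tells us nothing about relationships among taxa.
C3: derived state '-' in Taxon E, Taxon N, and Taxon Q only — synapomorphy for {Taxon E, Taxon N, Taxon Q}.
Only Taxon E, Taxon M, Taxon N, and Taxon Q show the derived state '+' for C4, supporting them as a clade.
Only Taxon E and Taxon N show the derived state '+' for C5, supporting them as a clade.
C6 (derived state '+') is unique to Taxon R (autapomorphy; uninformative for grouping).
Most parsimonious ingroup topology: (Taxon R,((Taxon Q,(Taxon E,Taxon N)),Taxon M)).
Taxon R is sister to the clade containing all other ingroup taxa, so it is the earliest-diverging (most basal) ingroup lineage.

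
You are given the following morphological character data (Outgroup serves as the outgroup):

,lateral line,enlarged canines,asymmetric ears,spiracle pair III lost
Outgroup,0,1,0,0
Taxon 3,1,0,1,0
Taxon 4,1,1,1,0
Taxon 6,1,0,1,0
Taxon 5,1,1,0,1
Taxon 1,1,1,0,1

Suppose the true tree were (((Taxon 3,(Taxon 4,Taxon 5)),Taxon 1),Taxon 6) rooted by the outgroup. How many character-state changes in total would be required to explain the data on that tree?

Map each character onto (((Taxon 3,(Taxon 4,Taxon 5)),Taxon 1),Taxon 6) (rooted by Outgroup) and count the minimum state changes it requires (Fitch parsimony):
lateral line: 1; enlarged canines: 2; asymmetric ears: 3; spiracle pair III lost: 2.
Total tree length = 8.

8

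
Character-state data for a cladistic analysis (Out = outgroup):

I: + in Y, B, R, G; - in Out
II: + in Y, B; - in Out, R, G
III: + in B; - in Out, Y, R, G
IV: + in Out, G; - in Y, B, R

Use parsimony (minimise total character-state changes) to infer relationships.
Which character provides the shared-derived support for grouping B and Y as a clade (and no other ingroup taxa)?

II

Character polarity is set by the outgroup: the derived state is whichever differs from the outgroup's state, so for IV the derived state is '-', and for the remaining characters it is '+'.
All ingroup taxa share the derived state '+' for I; it defines the ingroup but does not resolve relationships within it.
II: derived state '+' in B and Y only — synapomorphy for {B, Y}.
III (derived state '+') is unique to B (autapomorphy; uninformative for grouping).
Only B, R, and Y show the derived state '-' for IV, supporting them as a clade.
Most parsimonious ingroup topology: (((Y,B),R),G).
The clade {B, Y} is supported by II: its derived state '+' occurs in exactly those taxa and in no other taxon (including the outgroup).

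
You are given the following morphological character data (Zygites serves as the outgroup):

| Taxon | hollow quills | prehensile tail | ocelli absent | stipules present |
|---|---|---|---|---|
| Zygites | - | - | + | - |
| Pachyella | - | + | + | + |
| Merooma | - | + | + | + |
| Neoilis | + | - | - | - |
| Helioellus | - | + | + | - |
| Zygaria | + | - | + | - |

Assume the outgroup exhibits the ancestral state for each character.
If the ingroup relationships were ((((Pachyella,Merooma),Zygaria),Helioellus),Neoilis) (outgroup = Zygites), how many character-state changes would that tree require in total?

6

Map each character onto ((((Pachyella,Merooma),Zygaria),Helioellus),Neoilis) (rooted by Zygites) and count the minimum state changes it requires (Fitch parsimony):
hollow quills: 2; prehensile tail: 2; ocelli absent: 1; stipules present: 1.
Total tree length = 6.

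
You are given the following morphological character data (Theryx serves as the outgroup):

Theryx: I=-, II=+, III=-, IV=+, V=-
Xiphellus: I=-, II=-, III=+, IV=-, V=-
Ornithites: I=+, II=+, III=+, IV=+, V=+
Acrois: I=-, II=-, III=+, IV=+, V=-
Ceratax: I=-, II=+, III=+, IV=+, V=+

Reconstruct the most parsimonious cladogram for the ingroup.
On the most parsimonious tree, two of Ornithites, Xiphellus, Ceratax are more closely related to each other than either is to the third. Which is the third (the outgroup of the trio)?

Xiphellus

Character polarity is set by the outgroup: the derived state is whichever differs from the outgroup's state, so for II, IV the derived state is '-', and for the remaining characters it is '+'.
I (derived state '+') is unique to Ornithites (autapomorphy; uninformative for grouping).
II: derived state '-' in Acrois and Xiphellus only — synapomorphy for {Acrois, Xiphellus}.
All ingroup taxa share the derived state '+' for III; it defines the ingroup but does not resolve relationships within it.
IV: derived state '-' in Xiphellus only — an autapomorphy, so it tells us nothing about relationships among taxa.
V: derived state '+' in Ceratax and Ornithites only — synapomorphy for {Ceratax, Ornithites}.
Most parsimonious ingroup topology: ((Xiphellus,Acrois),(Ornithites,Ceratax)).
Ornithites and Ceratax share a more recent common ancestor with each other than either does with Xiphellus, so Xiphellus is the least closely related of the three.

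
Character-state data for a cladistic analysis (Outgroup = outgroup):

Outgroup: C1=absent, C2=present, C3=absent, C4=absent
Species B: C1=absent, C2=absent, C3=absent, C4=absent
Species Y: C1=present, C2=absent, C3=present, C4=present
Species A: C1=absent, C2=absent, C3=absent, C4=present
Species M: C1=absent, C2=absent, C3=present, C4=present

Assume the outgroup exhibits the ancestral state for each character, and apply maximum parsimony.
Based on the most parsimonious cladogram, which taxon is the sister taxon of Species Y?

Species M

Character polarity is set by the outgroup: the derived state is whichever differs from the outgroup's state, so for C2 the derived state is 'absent', and for the remaining characters it is 'present'.
C1: derived state 'present' in Species Y only — an autapomorphy, so it tells us nothing about relationships among taxa.
C2 (derived state 'absent') is shared by all ingroup taxa — unites the whole ingroup.
C3: derived state 'present' in Species M and Species Y only — synapomorphy for {Species M, Species Y}.
Only Species A, Species M, and Species Y show the derived state 'present' for C4, supporting them as a clade.
Most parsimonious ingroup topology: (Species B,((Species Y,Species M),Species A)).
Species Y and Species M form a cherry on this tree, so they are sister taxa.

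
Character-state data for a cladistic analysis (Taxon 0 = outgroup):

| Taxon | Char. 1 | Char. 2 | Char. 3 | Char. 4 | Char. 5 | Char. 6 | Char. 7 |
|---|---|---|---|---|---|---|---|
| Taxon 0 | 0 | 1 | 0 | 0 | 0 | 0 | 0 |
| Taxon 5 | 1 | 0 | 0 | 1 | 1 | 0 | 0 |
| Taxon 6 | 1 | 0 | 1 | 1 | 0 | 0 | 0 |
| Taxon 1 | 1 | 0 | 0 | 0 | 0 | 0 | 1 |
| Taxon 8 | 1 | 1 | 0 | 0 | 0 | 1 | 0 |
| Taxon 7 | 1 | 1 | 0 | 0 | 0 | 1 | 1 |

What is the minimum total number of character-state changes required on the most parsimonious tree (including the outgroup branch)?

8

Character polarity is set by the outgroup: the derived state is whichever differs from the outgroup's state, so for Char. 2 the derived state is '0', and for the remaining characters it is '1'.
Char. 1 (derived state '1') is shared by all ingroup taxa — unites the whole ingroup.
Char. 2 (derived state '0') is shared by Taxon 1, Taxon 5, and Taxon 6 — a synapomorphy uniting that clade.
Char. 3 (derived state '1') is unique to Taxon 6 (autapomorphy; uninformative for grouping).
Only Taxon 5 and Taxon 6 show the derived state '1' for Char. 4, supporting them as a clade.
Char. 5 (derived state '1') is unique to Taxon 5 (autapomorphy; uninformative for grouping).
Char. 6 (derived state '1') is shared by Taxon 7 and Taxon 8 — a synapomorphy uniting that clade.
Char. 7 (state '1') occurs in Taxon 1 and Taxon 7 but conflicts with the nesting implied by the other characters — most parsimoniously interpreted as homoplasy.
Most parsimonious ingroup topology: (((Taxon 5,Taxon 6),Taxon 1),(Taxon 8,Taxon 7)).
Changes per character on this tree: Char. 1: 1; Char. 2: 1; Char. 3: 1; Char. 4: 1; Char. 5: 1; Char. 6: 1; Char. 7: 2.
Total = 8.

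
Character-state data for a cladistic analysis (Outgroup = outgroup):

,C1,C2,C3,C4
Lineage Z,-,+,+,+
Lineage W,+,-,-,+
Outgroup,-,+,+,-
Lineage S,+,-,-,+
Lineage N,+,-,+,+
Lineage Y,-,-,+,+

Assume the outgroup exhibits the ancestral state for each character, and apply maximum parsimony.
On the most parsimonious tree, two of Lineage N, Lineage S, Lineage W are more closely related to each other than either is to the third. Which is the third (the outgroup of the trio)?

Lineage N

Character polarity is set by the outgroup: the derived state is whichever differs from the outgroup's state, so for C2, C3 the derived state is '-', and for the remaining characters it is '+'.
C1 (derived state '+') is shared by Lineage N, Lineage S, and Lineage W — a synapomorphy uniting that clade.
C2: derived state '-' in Lineage N, Lineage S, Lineage W, and Lineage Y only — synapomorphy for {Lineage N, Lineage S, Lineage W, Lineage Y}.
C3: derived state '-' in Lineage S and Lineage W only — synapomorphy for {Lineage S, Lineage W}.
C4 (derived state '+') is shared by all ingroup taxa — unites the whole ingroup.
Most parsimonious ingroup topology: (Lineage Z,((Lineage N,(Lineage W,Lineage S)),Lineage Y)).
Lineage S and Lineage W share a more recent common ancestor with each other than either does with Lineage N, so Lineage N is the least closely related of the three.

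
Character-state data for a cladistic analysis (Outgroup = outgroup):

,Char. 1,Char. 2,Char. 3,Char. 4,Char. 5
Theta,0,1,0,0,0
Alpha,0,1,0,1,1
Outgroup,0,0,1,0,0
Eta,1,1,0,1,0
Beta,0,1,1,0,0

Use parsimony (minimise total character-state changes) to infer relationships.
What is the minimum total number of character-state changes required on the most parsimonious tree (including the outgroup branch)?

5

Character polarity is set by the outgroup: the derived state is whichever differs from the outgroup's state, so for Char. 3 the derived state is '0', and for the remaining characters it is '1'.
Char. 1 (derived state '1') is unique to Eta (autapomorphy; uninformative for grouping).
Char. 2 (derived state '1') is shared by all ingroup taxa — unites the whole ingroup.
Char. 3: derived state '0' in Alpha, Eta, and Theta only — synapomorphy for {Alpha, Eta, Theta}.
Char. 4: derived state '1' in Alpha and Eta only — synapomorphy for {Alpha, Eta}.
Char. 5 (derived state '1') is unique to Alpha (autapomorphy; uninformative for grouping).
Most parsimonious ingroup topology: ((Theta,(Alpha,Eta)),Beta).
Changes per character on this tree: Char. 1: 1; Char. 2: 1; Char. 3: 1; Char. 4: 1; Char. 5: 1.
Total = 5.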